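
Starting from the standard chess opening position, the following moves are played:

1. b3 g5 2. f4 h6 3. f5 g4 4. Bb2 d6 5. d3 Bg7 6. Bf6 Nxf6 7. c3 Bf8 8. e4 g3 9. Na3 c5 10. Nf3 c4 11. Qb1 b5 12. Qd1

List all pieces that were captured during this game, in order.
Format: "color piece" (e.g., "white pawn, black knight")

Tracking captures:
  Nxf6: captured white bishop

white bishop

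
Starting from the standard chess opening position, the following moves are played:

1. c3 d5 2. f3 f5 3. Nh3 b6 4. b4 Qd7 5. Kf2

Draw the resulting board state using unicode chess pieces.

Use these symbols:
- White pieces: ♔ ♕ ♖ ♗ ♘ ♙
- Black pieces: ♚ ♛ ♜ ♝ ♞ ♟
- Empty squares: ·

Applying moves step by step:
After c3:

♜ ♞ ♝ ♛ ♚ ♝ ♞ ♜
♟ ♟ ♟ ♟ ♟ ♟ ♟ ♟
· · · · · · · ·
· · · · · · · ·
· · · · · · · ·
· · ♙ · · · · ·
♙ ♙ · ♙ ♙ ♙ ♙ ♙
♖ ♘ ♗ ♕ ♔ ♗ ♘ ♖


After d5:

♜ ♞ ♝ ♛ ♚ ♝ ♞ ♜
♟ ♟ ♟ · ♟ ♟ ♟ ♟
· · · · · · · ·
· · · ♟ · · · ·
· · · · · · · ·
· · ♙ · · · · ·
♙ ♙ · ♙ ♙ ♙ ♙ ♙
♖ ♘ ♗ ♕ ♔ ♗ ♘ ♖


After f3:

♜ ♞ ♝ ♛ ♚ ♝ ♞ ♜
♟ ♟ ♟ · ♟ ♟ ♟ ♟
· · · · · · · ·
· · · ♟ · · · ·
· · · · · · · ·
· · ♙ · · ♙ · ·
♙ ♙ · ♙ ♙ · ♙ ♙
♖ ♘ ♗ ♕ ♔ ♗ ♘ ♖


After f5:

♜ ♞ ♝ ♛ ♚ ♝ ♞ ♜
♟ ♟ ♟ · ♟ · ♟ ♟
· · · · · · · ·
· · · ♟ · ♟ · ·
· · · · · · · ·
· · ♙ · · ♙ · ·
♙ ♙ · ♙ ♙ · ♙ ♙
♖ ♘ ♗ ♕ ♔ ♗ ♘ ♖


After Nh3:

♜ ♞ ♝ ♛ ♚ ♝ ♞ ♜
♟ ♟ ♟ · ♟ · ♟ ♟
· · · · · · · ·
· · · ♟ · ♟ · ·
· · · · · · · ·
· · ♙ · · ♙ · ♘
♙ ♙ · ♙ ♙ · ♙ ♙
♖ ♘ ♗ ♕ ♔ ♗ · ♖


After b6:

♜ ♞ ♝ ♛ ♚ ♝ ♞ ♜
♟ · ♟ · ♟ · ♟ ♟
· ♟ · · · · · ·
· · · ♟ · ♟ · ·
· · · · · · · ·
· · ♙ · · ♙ · ♘
♙ ♙ · ♙ ♙ · ♙ ♙
♖ ♘ ♗ ♕ ♔ ♗ · ♖


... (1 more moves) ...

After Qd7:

♜ ♞ ♝ · ♚ ♝ ♞ ♜
♟ · ♟ ♛ ♟ · ♟ ♟
· ♟ · · · · · ·
· · · ♟ · ♟ · ·
· ♙ · · · · · ·
· · ♙ · · ♙ · ♘
♙ · · ♙ ♙ · ♙ ♙
♖ ♘ ♗ ♕ ♔ ♗ · ♖


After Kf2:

♜ ♞ ♝ · ♚ ♝ ♞ ♜
♟ · ♟ ♛ ♟ · ♟ ♟
· ♟ · · · · · ·
· · · ♟ · ♟ · ·
· ♙ · · · · · ·
· · ♙ · · ♙ · ♘
♙ · · ♙ ♙ ♔ ♙ ♙
♖ ♘ ♗ ♕ · ♗ · ♖



  a b c d e f g h
  ─────────────────
8│♜ ♞ ♝ · ♚ ♝ ♞ ♜│8
7│♟ · ♟ ♛ ♟ · ♟ ♟│7
6│· ♟ · · · · · ·│6
5│· · · ♟ · ♟ · ·│5
4│· ♙ · · · · · ·│4
3│· · ♙ · · ♙ · ♘│3
2│♙ · · ♙ ♙ ♔ ♙ ♙│2
1│♖ ♘ ♗ ♕ · ♗ · ♖│1
  ─────────────────
  a b c d e f g h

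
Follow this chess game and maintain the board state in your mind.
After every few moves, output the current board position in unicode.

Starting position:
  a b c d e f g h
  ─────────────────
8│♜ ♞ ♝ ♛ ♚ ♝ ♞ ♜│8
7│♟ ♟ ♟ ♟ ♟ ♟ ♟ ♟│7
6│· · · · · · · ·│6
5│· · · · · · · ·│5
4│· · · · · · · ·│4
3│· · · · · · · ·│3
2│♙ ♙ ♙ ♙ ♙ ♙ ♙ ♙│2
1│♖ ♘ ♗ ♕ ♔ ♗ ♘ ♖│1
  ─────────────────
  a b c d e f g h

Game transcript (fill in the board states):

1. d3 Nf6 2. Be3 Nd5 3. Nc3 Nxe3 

  a b c d e f g h
  ─────────────────
8│♜ ♞ ♝ ♛ ♚ ♝ · ♜│8
7│♟ ♟ ♟ ♟ ♟ ♟ ♟ ♟│7
6│· · · · · · · ·│6
5│· · · · · · · ·│5
4│· · · · · · · ·│4
3│· · ♘ ♙ ♞ · · ·│3
2│♙ ♙ ♙ · ♙ ♙ ♙ ♙│2
1│♖ · · ♕ ♔ ♗ ♘ ♖│1
  ─────────────────
  a b c d e f g h

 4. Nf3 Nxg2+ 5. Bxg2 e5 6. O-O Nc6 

  a b c d e f g h
  ─────────────────
8│♜ · ♝ ♛ ♚ ♝ · ♜│8
7│♟ ♟ ♟ ♟ · ♟ ♟ ♟│7
6│· · ♞ · · · · ·│6
5│· · · · ♟ · · ·│5
4│· · · · · · · ·│4
3│· · ♘ ♙ · ♘ · ·│3
2│♙ ♙ ♙ · ♙ ♙ ♗ ♙│2
1│♖ · · ♕ · ♖ ♔ ·│1
  ─────────────────
  a b c d e f g h

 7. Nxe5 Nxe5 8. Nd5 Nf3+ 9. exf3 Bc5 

  a b c d e f g h
  ─────────────────
8│♜ · ♝ ♛ ♚ · · ♜│8
7│♟ ♟ ♟ ♟ · ♟ ♟ ♟│7
6│· · · · · · · ·│6
5│· · ♝ ♘ · · · ·│5
4│· · · · · · · ·│4
3│· · · ♙ · ♙ · ·│3
2│♙ ♙ ♙ · · ♙ ♗ ♙│2
1│♖ · · ♕ · ♖ ♔ ·│1
  ─────────────────
  a b c d e f g h

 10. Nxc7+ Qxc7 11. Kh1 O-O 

  a b c d e f g h
  ─────────────────
8│♜ · ♝ · · ♜ ♚ ·│8
7│♟ ♟ ♛ ♟ · ♟ ♟ ♟│7
6│· · · · · · · ·│6
5│· · ♝ · · · · ·│5
4│· · · · · · · ·│4
3│· · · ♙ · ♙ · ·│3
2│♙ ♙ ♙ · · ♙ ♗ ♙│2
1│♖ · · ♕ · ♖ · ♔│1
  ─────────────────
  a b c d e f g h


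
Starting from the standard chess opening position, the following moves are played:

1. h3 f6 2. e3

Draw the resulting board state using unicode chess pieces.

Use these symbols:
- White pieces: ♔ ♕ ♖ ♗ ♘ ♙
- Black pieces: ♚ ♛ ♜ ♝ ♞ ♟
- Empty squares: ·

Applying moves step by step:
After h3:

♜ ♞ ♝ ♛ ♚ ♝ ♞ ♜
♟ ♟ ♟ ♟ ♟ ♟ ♟ ♟
· · · · · · · ·
· · · · · · · ·
· · · · · · · ·
· · · · · · · ♙
♙ ♙ ♙ ♙ ♙ ♙ ♙ ·
♖ ♘ ♗ ♕ ♔ ♗ ♘ ♖


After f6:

♜ ♞ ♝ ♛ ♚ ♝ ♞ ♜
♟ ♟ ♟ ♟ ♟ · ♟ ♟
· · · · · ♟ · ·
· · · · · · · ·
· · · · · · · ·
· · · · · · · ♙
♙ ♙ ♙ ♙ ♙ ♙ ♙ ·
♖ ♘ ♗ ♕ ♔ ♗ ♘ ♖


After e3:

♜ ♞ ♝ ♛ ♚ ♝ ♞ ♜
♟ ♟ ♟ ♟ ♟ · ♟ ♟
· · · · · ♟ · ·
· · · · · · · ·
· · · · · · · ·
· · · · ♙ · · ♙
♙ ♙ ♙ ♙ · ♙ ♙ ·
♖ ♘ ♗ ♕ ♔ ♗ ♘ ♖



  a b c d e f g h
  ─────────────────
8│♜ ♞ ♝ ♛ ♚ ♝ ♞ ♜│8
7│♟ ♟ ♟ ♟ ♟ · ♟ ♟│7
6│· · · · · ♟ · ·│6
5│· · · · · · · ·│5
4│· · · · · · · ·│4
3│· · · · ♙ · · ♙│3
2│♙ ♙ ♙ ♙ · ♙ ♙ ·│2
1│♖ ♘ ♗ ♕ ♔ ♗ ♘ ♖│1
  ─────────────────
  a b c d e f g h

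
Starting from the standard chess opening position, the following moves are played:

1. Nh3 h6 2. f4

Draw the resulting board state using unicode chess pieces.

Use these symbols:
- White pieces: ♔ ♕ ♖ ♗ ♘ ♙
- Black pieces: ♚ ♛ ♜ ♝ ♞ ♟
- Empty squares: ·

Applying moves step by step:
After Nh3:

♜ ♞ ♝ ♛ ♚ ♝ ♞ ♜
♟ ♟ ♟ ♟ ♟ ♟ ♟ ♟
· · · · · · · ·
· · · · · · · ·
· · · · · · · ·
· · · · · · · ♘
♙ ♙ ♙ ♙ ♙ ♙ ♙ ♙
♖ ♘ ♗ ♕ ♔ ♗ · ♖


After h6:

♜ ♞ ♝ ♛ ♚ ♝ ♞ ♜
♟ ♟ ♟ ♟ ♟ ♟ ♟ ·
· · · · · · · ♟
· · · · · · · ·
· · · · · · · ·
· · · · · · · ♘
♙ ♙ ♙ ♙ ♙ ♙ ♙ ♙
♖ ♘ ♗ ♕ ♔ ♗ · ♖


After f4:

♜ ♞ ♝ ♛ ♚ ♝ ♞ ♜
♟ ♟ ♟ ♟ ♟ ♟ ♟ ·
· · · · · · · ♟
· · · · · · · ·
· · · · · ♙ · ·
· · · · · · · ♘
♙ ♙ ♙ ♙ ♙ · ♙ ♙
♖ ♘ ♗ ♕ ♔ ♗ · ♖



  a b c d e f g h
  ─────────────────
8│♜ ♞ ♝ ♛ ♚ ♝ ♞ ♜│8
7│♟ ♟ ♟ ♟ ♟ ♟ ♟ ·│7
6│· · · · · · · ♟│6
5│· · · · · · · ·│5
4│· · · · · ♙ · ·│4
3│· · · · · · · ♘│3
2│♙ ♙ ♙ ♙ ♙ · ♙ ♙│2
1│♖ ♘ ♗ ♕ ♔ ♗ · ♖│1
  ─────────────────
  a b c d e f g h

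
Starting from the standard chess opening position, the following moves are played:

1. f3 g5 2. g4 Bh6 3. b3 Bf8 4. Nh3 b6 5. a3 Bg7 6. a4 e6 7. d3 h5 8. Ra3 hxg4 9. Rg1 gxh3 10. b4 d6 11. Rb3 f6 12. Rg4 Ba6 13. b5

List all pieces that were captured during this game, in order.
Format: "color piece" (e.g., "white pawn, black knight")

Tracking captures:
  hxg4: captured white pawn
  gxh3: captured white knight

white pawn, white knight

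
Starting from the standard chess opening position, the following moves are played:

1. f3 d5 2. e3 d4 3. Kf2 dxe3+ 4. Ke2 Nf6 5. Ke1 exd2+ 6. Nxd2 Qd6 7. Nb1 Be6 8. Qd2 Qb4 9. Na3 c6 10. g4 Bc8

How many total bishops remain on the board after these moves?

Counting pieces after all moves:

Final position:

  a b c d e f g h
  ─────────────────
8│♜ ♞ ♝ · ♚ ♝ · ♜│8
7│♟ ♟ · · ♟ ♟ ♟ ♟│7
6│· · ♟ · · ♞ · ·│6
5│· · · · · · · ·│5
4│· ♛ · · · · ♙ ·│4
3│♘ · · · · ♙ · ·│3
2│♙ ♙ ♙ ♕ · · · ♙│2
1│♖ · ♗ · ♔ ♗ ♘ ♖│1
  ─────────────────
  a b c d e f g h


4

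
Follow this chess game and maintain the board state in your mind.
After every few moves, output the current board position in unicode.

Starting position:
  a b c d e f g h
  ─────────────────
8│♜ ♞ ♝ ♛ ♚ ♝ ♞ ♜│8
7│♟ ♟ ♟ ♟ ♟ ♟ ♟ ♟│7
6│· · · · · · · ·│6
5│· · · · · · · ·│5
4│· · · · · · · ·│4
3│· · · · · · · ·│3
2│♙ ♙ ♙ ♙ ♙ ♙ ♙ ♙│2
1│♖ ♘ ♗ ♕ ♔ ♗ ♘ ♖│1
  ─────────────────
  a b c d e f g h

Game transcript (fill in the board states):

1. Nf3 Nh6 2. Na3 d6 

  a b c d e f g h
  ─────────────────
8│♜ ♞ ♝ ♛ ♚ ♝ · ♜│8
7│♟ ♟ ♟ · ♟ ♟ ♟ ♟│7
6│· · · ♟ · · · ♞│6
5│· · · · · · · ·│5
4│· · · · · · · ·│4
3│♘ · · · · ♘ · ·│3
2│♙ ♙ ♙ ♙ ♙ ♙ ♙ ♙│2
1│♖ · ♗ ♕ ♔ ♗ · ♖│1
  ─────────────────
  a b c d e f g h

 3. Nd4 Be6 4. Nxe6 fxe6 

  a b c d e f g h
  ─────────────────
8│♜ ♞ · ♛ ♚ ♝ · ♜│8
7│♟ ♟ ♟ · ♟ · ♟ ♟│7
6│· · · ♟ ♟ · · ♞│6
5│· · · · · · · ·│5
4│· · · · · · · ·│4
3│♘ · · · · · · ·│3
2│♙ ♙ ♙ ♙ ♙ ♙ ♙ ♙│2
1│♖ · ♗ ♕ ♔ ♗ · ♖│1
  ─────────────────
  a b c d e f g h

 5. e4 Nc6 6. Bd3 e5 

  a b c d e f g h
  ─────────────────
8│♜ · · ♛ ♚ ♝ · ♜│8
7│♟ ♟ ♟ · ♟ · ♟ ♟│7
6│· · ♞ ♟ · · · ♞│6
5│· · · · ♟ · · ·│5
4│· · · · ♙ · · ·│4
3│♘ · · ♗ · · · ·│3
2│♙ ♙ ♙ ♙ · ♙ ♙ ♙│2
1│♖ · ♗ ♕ ♔ · · ♖│1
  ─────────────────
  a b c d e f g h

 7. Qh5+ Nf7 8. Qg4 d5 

  a b c d e f g h
  ─────────────────
8│♜ · · ♛ ♚ ♝ · ♜│8
7│♟ ♟ ♟ · ♟ ♞ ♟ ♟│7
6│· · ♞ · · · · ·│6
5│· · · ♟ ♟ · · ·│5
4│· · · · ♙ · ♕ ·│4
3│♘ · · ♗ · · · ·│3
2│♙ ♙ ♙ ♙ · ♙ ♙ ♙│2
1│♖ · ♗ · ♔ · · ♖│1
  ─────────────────
  a b c d e f g h



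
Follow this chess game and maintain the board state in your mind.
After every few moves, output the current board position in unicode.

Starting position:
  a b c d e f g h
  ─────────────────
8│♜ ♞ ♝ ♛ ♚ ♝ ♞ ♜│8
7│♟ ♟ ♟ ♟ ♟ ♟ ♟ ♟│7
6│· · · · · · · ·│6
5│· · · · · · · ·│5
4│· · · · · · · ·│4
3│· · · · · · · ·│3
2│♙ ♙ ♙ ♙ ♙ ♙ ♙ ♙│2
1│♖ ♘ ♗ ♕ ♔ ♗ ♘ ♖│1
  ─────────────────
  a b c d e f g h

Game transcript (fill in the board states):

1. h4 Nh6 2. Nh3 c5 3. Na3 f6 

  a b c d e f g h
  ─────────────────
8│♜ ♞ ♝ ♛ ♚ ♝ · ♜│8
7│♟ ♟ · ♟ ♟ · ♟ ♟│7
6│· · · · · ♟ · ♞│6
5│· · ♟ · · · · ·│5
4│· · · · · · · ♙│4
3│♘ · · · · · · ♘│3
2│♙ ♙ ♙ ♙ ♙ ♙ ♙ ·│2
1│♖ · ♗ ♕ ♔ ♗ · ♖│1
  ─────────────────
  a b c d e f g h

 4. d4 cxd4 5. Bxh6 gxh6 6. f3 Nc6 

  a b c d e f g h
  ─────────────────
8│♜ · ♝ ♛ ♚ ♝ · ♜│8
7│♟ ♟ · ♟ ♟ · · ♟│7
6│· · ♞ · · ♟ · ♟│6
5│· · · · · · · ·│5
4│· · · ♟ · · · ♙│4
3│♘ · · · · ♙ · ♘│3
2│♙ ♙ ♙ · ♙ · ♙ ·│2
1│♖ · · ♕ ♔ ♗ · ♖│1
  ─────────────────
  a b c d e f g h

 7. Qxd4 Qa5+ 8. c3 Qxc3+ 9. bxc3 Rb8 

  a b c d e f g h
  ─────────────────
8│· ♜ ♝ · ♚ ♝ · ♜│8
7│♟ ♟ · ♟ ♟ · · ♟│7
6│· · ♞ · · ♟ · ♟│6
5│· · · · · · · ·│5
4│· · · ♕ · · · ♙│4
3│♘ · ♙ · · ♙ · ♘│3
2│♙ · · · ♙ · ♙ ·│2
1│♖ · · · ♔ ♗ · ♖│1
  ─────────────────
  a b c d e f g h

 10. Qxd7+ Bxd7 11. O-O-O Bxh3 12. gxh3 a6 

  a b c d e f g h
  ─────────────────
8│· ♜ · · ♚ ♝ · ♜│8
7│· ♟ · · ♟ · · ♟│7
6│♟ · ♞ · · ♟ · ♟│6
5│· · · · · · · ·│5
4│· · · · · · · ♙│4
3│♘ · ♙ · · ♙ · ♙│3
2│♙ · · · ♙ · · ·│2
1│· · ♔ ♖ · ♗ · ♖│1
  ─────────────────
  a b c d e f g h



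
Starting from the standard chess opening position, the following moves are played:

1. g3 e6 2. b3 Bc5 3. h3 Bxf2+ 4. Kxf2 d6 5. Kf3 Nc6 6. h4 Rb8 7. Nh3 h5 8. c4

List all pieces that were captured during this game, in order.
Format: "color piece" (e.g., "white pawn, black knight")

Tracking captures:
  Bxf2+: captured white pawn
  Kxf2: captured black bishop

white pawn, black bishop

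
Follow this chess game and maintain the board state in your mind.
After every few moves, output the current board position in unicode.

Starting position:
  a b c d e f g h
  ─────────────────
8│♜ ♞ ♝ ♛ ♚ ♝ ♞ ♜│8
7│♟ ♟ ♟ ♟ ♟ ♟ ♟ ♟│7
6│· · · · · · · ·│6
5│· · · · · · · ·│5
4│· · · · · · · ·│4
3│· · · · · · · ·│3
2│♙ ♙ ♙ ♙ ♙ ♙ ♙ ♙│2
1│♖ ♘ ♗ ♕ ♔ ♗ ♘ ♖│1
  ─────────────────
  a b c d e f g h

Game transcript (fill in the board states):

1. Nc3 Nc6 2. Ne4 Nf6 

  a b c d e f g h
  ─────────────────
8│♜ · ♝ ♛ ♚ ♝ · ♜│8
7│♟ ♟ ♟ ♟ ♟ ♟ ♟ ♟│7
6│· · ♞ · · ♞ · ·│6
5│· · · · · · · ·│5
4│· · · · ♘ · · ·│4
3│· · · · · · · ·│3
2│♙ ♙ ♙ ♙ ♙ ♙ ♙ ♙│2
1│♖ · ♗ ♕ ♔ ♗ ♘ ♖│1
  ─────────────────
  a b c d e f g h

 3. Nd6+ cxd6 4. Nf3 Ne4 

  a b c d e f g h
  ─────────────────
8│♜ · ♝ ♛ ♚ ♝ · ♜│8
7│♟ ♟ · ♟ ♟ ♟ ♟ ♟│7
6│· · ♞ ♟ · · · ·│6
5│· · · · · · · ·│5
4│· · · · ♞ · · ·│4
3│· · · · · ♘ · ·│3
2│♙ ♙ ♙ ♙ ♙ ♙ ♙ ♙│2
1│♖ · ♗ ♕ ♔ ♗ · ♖│1
  ─────────────────
  a b c d e f g h

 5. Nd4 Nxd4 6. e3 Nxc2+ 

  a b c d e f g h
  ─────────────────
8│♜ · ♝ ♛ ♚ ♝ · ♜│8
7│♟ ♟ · ♟ ♟ ♟ ♟ ♟│7
6│· · · ♟ · · · ·│6
5│· · · · · · · ·│5
4│· · · · ♞ · · ·│4
3│· · · · ♙ · · ·│3
2│♙ ♙ ♞ ♙ · ♙ ♙ ♙│2
1│♖ · ♗ ♕ ♔ ♗ · ♖│1
  ─────────────────
  a b c d e f g h

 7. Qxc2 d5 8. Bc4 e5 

  a b c d e f g h
  ─────────────────
8│♜ · ♝ ♛ ♚ ♝ · ♜│8
7│♟ ♟ · ♟ · ♟ ♟ ♟│7
6│· · · · · · · ·│6
5│· · · ♟ ♟ · · ·│5
4│· · ♗ · ♞ · · ·│4
3│· · · · ♙ · · ·│3
2│♙ ♙ ♕ ♙ · ♙ ♙ ♙│2
1│♖ · ♗ · ♔ · · ♖│1
  ─────────────────
  a b c d e f g h



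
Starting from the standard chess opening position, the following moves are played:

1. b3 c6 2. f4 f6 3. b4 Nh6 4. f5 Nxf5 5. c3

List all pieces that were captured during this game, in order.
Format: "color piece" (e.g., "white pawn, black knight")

Tracking captures:
  Nxf5: captured white pawn

white pawn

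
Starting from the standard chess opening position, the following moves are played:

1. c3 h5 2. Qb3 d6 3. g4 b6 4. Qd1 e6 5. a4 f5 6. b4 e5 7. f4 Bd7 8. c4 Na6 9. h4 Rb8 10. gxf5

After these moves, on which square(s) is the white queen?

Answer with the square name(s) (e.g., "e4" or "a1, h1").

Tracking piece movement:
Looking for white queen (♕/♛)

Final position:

  a b c d e f g h
  ─────────────────
8│· ♜ · ♛ ♚ ♝ ♞ ♜│8
7│♟ · ♟ ♝ · · ♟ ·│7
6│♞ ♟ · ♟ · · · ·│6
5│· · · · ♟ ♙ · ♟│5
4│♙ ♙ ♙ · · ♙ · ♙│4
3│· · · · · · · ·│3
2│· · · ♙ ♙ · · ·│2
1│♖ ♘ ♗ ♕ ♔ ♗ ♘ ♖│1
  ─────────────────
  a b c d e f g h


d1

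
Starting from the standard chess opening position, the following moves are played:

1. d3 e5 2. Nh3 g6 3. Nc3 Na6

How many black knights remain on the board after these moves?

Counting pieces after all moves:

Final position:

  a b c d e f g h
  ─────────────────
8│♜ · ♝ ♛ ♚ ♝ ♞ ♜│8
7│♟ ♟ ♟ ♟ · ♟ · ♟│7
6│♞ · · · · · ♟ ·│6
5│· · · · ♟ · · ·│5
4│· · · · · · · ·│4
3│· · ♘ ♙ · · · ♘│3
2│♙ ♙ ♙ · ♙ ♙ ♙ ♙│2
1│♖ · ♗ ♕ ♔ ♗ · ♖│1
  ─────────────────
  a b c d e f g h


2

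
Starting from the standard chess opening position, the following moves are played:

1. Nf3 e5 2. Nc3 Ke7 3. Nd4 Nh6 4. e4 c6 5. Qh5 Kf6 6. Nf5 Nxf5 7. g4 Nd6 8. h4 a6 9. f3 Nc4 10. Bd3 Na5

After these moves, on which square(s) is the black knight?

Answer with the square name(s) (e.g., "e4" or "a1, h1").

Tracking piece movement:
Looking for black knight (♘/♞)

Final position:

  a b c d e f g h
  ─────────────────
8│♜ ♞ ♝ ♛ · ♝ · ♜│8
7│· ♟ · ♟ · ♟ ♟ ♟│7
6│♟ · ♟ · · ♚ · ·│6
5│♞ · · · ♟ · · ♕│5
4│· · · · ♙ · ♙ ♙│4
3│· · ♘ ♗ · ♙ · ·│3
2│♙ ♙ ♙ ♙ · · · ·│2
1│♖ · ♗ · ♔ · · ♖│1
  ─────────────────
  a b c d e f g h


a5, b8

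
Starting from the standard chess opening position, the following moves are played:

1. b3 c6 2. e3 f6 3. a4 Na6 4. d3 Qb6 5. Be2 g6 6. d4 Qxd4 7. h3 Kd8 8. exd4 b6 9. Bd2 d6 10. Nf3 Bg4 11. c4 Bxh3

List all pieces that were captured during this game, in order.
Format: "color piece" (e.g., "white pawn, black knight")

Tracking captures:
  Qxd4: captured white pawn
  exd4: captured black queen
  Bxh3: captured white pawn

white pawn, black queen, white pawn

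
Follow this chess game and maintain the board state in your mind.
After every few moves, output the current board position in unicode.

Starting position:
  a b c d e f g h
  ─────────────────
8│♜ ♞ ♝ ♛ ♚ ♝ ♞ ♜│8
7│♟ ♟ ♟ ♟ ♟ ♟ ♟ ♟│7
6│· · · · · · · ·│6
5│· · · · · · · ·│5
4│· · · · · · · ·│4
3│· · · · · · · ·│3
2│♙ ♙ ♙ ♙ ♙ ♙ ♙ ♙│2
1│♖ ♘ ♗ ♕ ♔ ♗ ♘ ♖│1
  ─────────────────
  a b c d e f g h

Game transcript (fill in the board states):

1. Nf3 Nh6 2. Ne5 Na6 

  a b c d e f g h
  ─────────────────
8│♜ · ♝ ♛ ♚ ♝ · ♜│8
7│♟ ♟ ♟ ♟ ♟ ♟ ♟ ♟│7
6│♞ · · · · · · ♞│6
5│· · · · ♘ · · ·│5
4│· · · · · · · ·│4
3│· · · · · · · ·│3
2│♙ ♙ ♙ ♙ ♙ ♙ ♙ ♙│2
1│♖ ♘ ♗ ♕ ♔ ♗ · ♖│1
  ─────────────────
  a b c d e f g h

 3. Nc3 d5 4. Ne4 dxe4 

  a b c d e f g h
  ─────────────────
8│♜ · ♝ ♛ ♚ ♝ · ♜│8
7│♟ ♟ ♟ · ♟ ♟ ♟ ♟│7
6│♞ · · · · · · ♞│6
5│· · · · ♘ · · ·│5
4│· · · · ♟ · · ·│4
3│· · · · · · · ·│3
2│♙ ♙ ♙ ♙ ♙ ♙ ♙ ♙│2
1│♖ · ♗ ♕ ♔ ♗ · ♖│1
  ─────────────────
  a b c d e f g h

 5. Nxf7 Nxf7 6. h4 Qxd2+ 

  a b c d e f g h
  ─────────────────
8│♜ · ♝ · ♚ ♝ · ♜│8
7│♟ ♟ ♟ · ♟ ♞ ♟ ♟│7
6│♞ · · · · · · ·│6
5│· · · · · · · ·│5
4│· · · · ♟ · · ♙│4
3│· · · · · · · ·│3
2│♙ ♙ ♙ ♛ ♙ ♙ ♙ ·│2
1│♖ · ♗ ♕ ♔ ♗ · ♖│1
  ─────────────────
  a b c d e f g h

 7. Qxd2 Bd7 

  a b c d e f g h
  ─────────────────
8│♜ · · · ♚ ♝ · ♜│8
7│♟ ♟ ♟ ♝ ♟ ♞ ♟ ♟│7
6│♞ · · · · · · ·│6
5│· · · · · · · ·│5
4│· · · · ♟ · · ♙│4
3│· · · · · · · ·│3
2│♙ ♙ ♙ ♕ ♙ ♙ ♙ ·│2
1│♖ · ♗ · ♔ ♗ · ♖│1
  ─────────────────
  a b c d e f g h


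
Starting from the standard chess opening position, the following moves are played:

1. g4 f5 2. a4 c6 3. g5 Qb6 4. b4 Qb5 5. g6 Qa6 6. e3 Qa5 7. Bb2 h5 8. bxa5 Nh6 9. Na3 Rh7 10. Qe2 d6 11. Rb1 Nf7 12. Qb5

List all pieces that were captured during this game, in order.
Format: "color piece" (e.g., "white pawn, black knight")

Tracking captures:
  bxa5: captured black queen

black queen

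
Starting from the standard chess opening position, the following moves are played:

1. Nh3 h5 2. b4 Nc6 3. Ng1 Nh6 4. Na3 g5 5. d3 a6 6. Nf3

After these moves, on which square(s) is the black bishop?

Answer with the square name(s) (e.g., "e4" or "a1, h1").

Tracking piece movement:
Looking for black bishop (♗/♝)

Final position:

  a b c d e f g h
  ─────────────────
8│♜ · ♝ ♛ ♚ ♝ · ♜│8
7│· ♟ ♟ ♟ ♟ ♟ · ·│7
6│♟ · ♞ · · · · ♞│6
5│· · · · · · ♟ ♟│5
4│· ♙ · · · · · ·│4
3│♘ · · ♙ · ♘ · ·│3
2│♙ · ♙ · ♙ ♙ ♙ ♙│2
1│♖ · ♗ ♕ ♔ ♗ · ♖│1
  ─────────────────
  a b c d e f g h


c8, f8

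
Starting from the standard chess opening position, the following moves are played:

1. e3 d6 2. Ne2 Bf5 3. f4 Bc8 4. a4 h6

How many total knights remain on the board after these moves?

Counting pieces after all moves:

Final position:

  a b c d e f g h
  ─────────────────
8│♜ ♞ ♝ ♛ ♚ ♝ ♞ ♜│8
7│♟ ♟ ♟ · ♟ ♟ ♟ ·│7
6│· · · ♟ · · · ♟│6
5│· · · · · · · ·│5
4│♙ · · · · ♙ · ·│4
3│· · · · ♙ · · ·│3
2│· ♙ ♙ ♙ ♘ · ♙ ♙│2
1│♖ ♘ ♗ ♕ ♔ ♗ · ♖│1
  ─────────────────
  a b c d e f g h


4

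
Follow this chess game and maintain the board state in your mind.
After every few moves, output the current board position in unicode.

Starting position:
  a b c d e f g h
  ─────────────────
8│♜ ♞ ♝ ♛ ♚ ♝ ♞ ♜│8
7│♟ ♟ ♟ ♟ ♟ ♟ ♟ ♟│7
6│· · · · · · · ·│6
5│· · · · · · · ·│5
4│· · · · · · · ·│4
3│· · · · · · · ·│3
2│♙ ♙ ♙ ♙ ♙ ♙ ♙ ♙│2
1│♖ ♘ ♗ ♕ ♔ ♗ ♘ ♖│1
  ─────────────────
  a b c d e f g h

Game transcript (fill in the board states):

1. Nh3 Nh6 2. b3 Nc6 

  a b c d e f g h
  ─────────────────
8│♜ · ♝ ♛ ♚ ♝ · ♜│8
7│♟ ♟ ♟ ♟ ♟ ♟ ♟ ♟│7
6│· · ♞ · · · · ♞│6
5│· · · · · · · ·│5
4│· · · · · · · ·│4
3│· ♙ · · · · · ♘│3
2│♙ · ♙ ♙ ♙ ♙ ♙ ♙│2
1│♖ ♘ ♗ ♕ ♔ ♗ · ♖│1
  ─────────────────
  a b c d e f g h

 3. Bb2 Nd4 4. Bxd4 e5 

  a b c d e f g h
  ─────────────────
8│♜ · ♝ ♛ ♚ ♝ · ♜│8
7│♟ ♟ ♟ ♟ · ♟ ♟ ♟│7
6│· · · · · · · ♞│6
5│· · · · ♟ · · ·│5
4│· · · ♗ · · · ·│4
3│· ♙ · · · · · ♘│3
2│♙ · ♙ ♙ ♙ ♙ ♙ ♙│2
1│♖ ♘ · ♕ ♔ ♗ · ♖│1
  ─────────────────
  a b c d e f g h

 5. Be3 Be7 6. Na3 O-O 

  a b c d e f g h
  ─────────────────
8│♜ · ♝ ♛ · ♜ ♚ ·│8
7│♟ ♟ ♟ ♟ ♝ ♟ ♟ ♟│7
6│· · · · · · · ♞│6
5│· · · · ♟ · · ·│5
4│· · · · · · · ·│4
3│♘ ♙ · · ♗ · · ♘│3
2│♙ · ♙ ♙ ♙ ♙ ♙ ♙│2
1│♖ · · ♕ ♔ ♗ · ♖│1
  ─────────────────
  a b c d e f g h

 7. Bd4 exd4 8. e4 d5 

  a b c d e f g h
  ─────────────────
8│♜ · ♝ ♛ · ♜ ♚ ·│8
7│♟ ♟ ♟ · ♝ ♟ ♟ ♟│7
6│· · · · · · · ♞│6
5│· · · ♟ · · · ·│5
4│· · · ♟ ♙ · · ·│4
3│♘ ♙ · · · · · ♘│3
2│♙ · ♙ ♙ · ♙ ♙ ♙│2
1│♖ · · ♕ ♔ ♗ · ♖│1
  ─────────────────
  a b c d e f g h

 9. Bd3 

  a b c d e f g h
  ─────────────────
8│♜ · ♝ ♛ · ♜ ♚ ·│8
7│♟ ♟ ♟ · ♝ ♟ ♟ ♟│7
6│· · · · · · · ♞│6
5│· · · ♟ · · · ·│5
4│· · · ♟ ♙ · · ·│4
3│♘ ♙ · ♗ · · · ♘│3
2│♙ · ♙ ♙ · ♙ ♙ ♙│2
1│♖ · · ♕ ♔ · · ♖│1
  ─────────────────
  a b c d e f g h


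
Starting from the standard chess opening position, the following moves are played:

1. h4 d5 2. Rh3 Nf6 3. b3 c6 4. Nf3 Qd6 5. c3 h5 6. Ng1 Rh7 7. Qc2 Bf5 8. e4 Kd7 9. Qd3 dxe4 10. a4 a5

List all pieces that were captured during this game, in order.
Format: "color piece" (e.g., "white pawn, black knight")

Tracking captures:
  dxe4: captured white pawn

white pawn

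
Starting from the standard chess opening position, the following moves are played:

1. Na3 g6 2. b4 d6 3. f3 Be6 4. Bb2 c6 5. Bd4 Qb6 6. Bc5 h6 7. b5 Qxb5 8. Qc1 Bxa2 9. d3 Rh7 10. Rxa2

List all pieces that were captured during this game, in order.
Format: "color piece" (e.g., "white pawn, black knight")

Tracking captures:
  Qxb5: captured white pawn
  Bxa2: captured white pawn
  Rxa2: captured black bishop

white pawn, white pawn, black bishop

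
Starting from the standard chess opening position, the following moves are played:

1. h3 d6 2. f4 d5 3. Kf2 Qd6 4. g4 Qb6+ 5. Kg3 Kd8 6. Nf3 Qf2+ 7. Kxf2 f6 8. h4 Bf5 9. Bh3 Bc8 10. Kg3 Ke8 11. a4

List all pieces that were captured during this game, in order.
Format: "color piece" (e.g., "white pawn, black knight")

Tracking captures:
  Kxf2: captured black queen

black queen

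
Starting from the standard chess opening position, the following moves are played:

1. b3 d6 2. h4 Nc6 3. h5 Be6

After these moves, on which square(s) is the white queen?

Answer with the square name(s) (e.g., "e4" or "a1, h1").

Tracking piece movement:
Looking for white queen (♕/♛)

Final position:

  a b c d e f g h
  ─────────────────
8│♜ · · ♛ ♚ ♝ ♞ ♜│8
7│♟ ♟ ♟ · ♟ ♟ ♟ ♟│7
6│· · ♞ ♟ ♝ · · ·│6
5│· · · · · · · ♙│5
4│· · · · · · · ·│4
3│· ♙ · · · · · ·│3
2│♙ · ♙ ♙ ♙ ♙ ♙ ·│2
1│♖ ♘ ♗ ♕ ♔ ♗ ♘ ♖│1
  ─────────────────
  a b c d e f g h


d1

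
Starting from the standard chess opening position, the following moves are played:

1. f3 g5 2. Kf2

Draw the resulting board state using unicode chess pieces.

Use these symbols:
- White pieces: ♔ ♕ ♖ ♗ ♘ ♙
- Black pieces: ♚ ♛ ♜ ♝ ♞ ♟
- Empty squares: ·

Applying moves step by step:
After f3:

♜ ♞ ♝ ♛ ♚ ♝ ♞ ♜
♟ ♟ ♟ ♟ ♟ ♟ ♟ ♟
· · · · · · · ·
· · · · · · · ·
· · · · · · · ·
· · · · · ♙ · ·
♙ ♙ ♙ ♙ ♙ · ♙ ♙
♖ ♘ ♗ ♕ ♔ ♗ ♘ ♖


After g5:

♜ ♞ ♝ ♛ ♚ ♝ ♞ ♜
♟ ♟ ♟ ♟ ♟ ♟ · ♟
· · · · · · · ·
· · · · · · ♟ ·
· · · · · · · ·
· · · · · ♙ · ·
♙ ♙ ♙ ♙ ♙ · ♙ ♙
♖ ♘ ♗ ♕ ♔ ♗ ♘ ♖


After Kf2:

♜ ♞ ♝ ♛ ♚ ♝ ♞ ♜
♟ ♟ ♟ ♟ ♟ ♟ · ♟
· · · · · · · ·
· · · · · · ♟ ·
· · · · · · · ·
· · · · · ♙ · ·
♙ ♙ ♙ ♙ ♙ ♔ ♙ ♙
♖ ♘ ♗ ♕ · ♗ ♘ ♖



  a b c d e f g h
  ─────────────────
8│♜ ♞ ♝ ♛ ♚ ♝ ♞ ♜│8
7│♟ ♟ ♟ ♟ ♟ ♟ · ♟│7
6│· · · · · · · ·│6
5│· · · · · · ♟ ·│5
4│· · · · · · · ·│4
3│· · · · · ♙ · ·│3
2│♙ ♙ ♙ ♙ ♙ ♔ ♙ ♙│2
1│♖ ♘ ♗ ♕ · ♗ ♘ ♖│1
  ─────────────────
  a b c d e f g h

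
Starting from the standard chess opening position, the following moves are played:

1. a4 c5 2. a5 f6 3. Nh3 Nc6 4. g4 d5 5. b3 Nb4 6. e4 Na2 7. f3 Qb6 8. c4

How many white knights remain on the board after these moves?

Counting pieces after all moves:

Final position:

  a b c d e f g h
  ─────────────────
8│♜ · ♝ · ♚ ♝ ♞ ♜│8
7│♟ ♟ · · ♟ · ♟ ♟│7
6│· ♛ · · · ♟ · ·│6
5│♙ · ♟ ♟ · · · ·│5
4│· · ♙ · ♙ · ♙ ·│4
3│· ♙ · · · ♙ · ♘│3
2│♞ · · ♙ · · · ♙│2
1│♖ ♘ ♗ ♕ ♔ ♗ · ♖│1
  ─────────────────
  a b c d e f g h


2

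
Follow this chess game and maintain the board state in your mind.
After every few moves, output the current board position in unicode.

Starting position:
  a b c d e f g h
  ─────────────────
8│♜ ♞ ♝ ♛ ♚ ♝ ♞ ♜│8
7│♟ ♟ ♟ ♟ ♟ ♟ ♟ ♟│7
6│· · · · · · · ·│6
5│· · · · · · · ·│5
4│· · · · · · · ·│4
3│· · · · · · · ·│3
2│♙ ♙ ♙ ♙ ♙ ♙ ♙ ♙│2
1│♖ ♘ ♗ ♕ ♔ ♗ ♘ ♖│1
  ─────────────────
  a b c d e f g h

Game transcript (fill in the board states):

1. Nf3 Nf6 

  a b c d e f g h
  ─────────────────
8│♜ ♞ ♝ ♛ ♚ ♝ · ♜│8
7│♟ ♟ ♟ ♟ ♟ ♟ ♟ ♟│7
6│· · · · · ♞ · ·│6
5│· · · · · · · ·│5
4│· · · · · · · ·│4
3│· · · · · ♘ · ·│3
2│♙ ♙ ♙ ♙ ♙ ♙ ♙ ♙│2
1│♖ ♘ ♗ ♕ ♔ ♗ · ♖│1
  ─────────────────
  a b c d e f g h

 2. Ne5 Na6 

  a b c d e f g h
  ─────────────────
8│♜ · ♝ ♛ ♚ ♝ · ♜│8
7│♟ ♟ ♟ ♟ ♟ ♟ ♟ ♟│7
6│♞ · · · · ♞ · ·│6
5│· · · · ♘ · · ·│5
4│· · · · · · · ·│4
3│· · · · · · · ·│3
2│♙ ♙ ♙ ♙ ♙ ♙ ♙ ♙│2
1│♖ ♘ ♗ ♕ ♔ ♗ · ♖│1
  ─────────────────
  a b c d e f g h

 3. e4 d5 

  a b c d e f g h
  ─────────────────
8│♜ · ♝ ♛ ♚ ♝ · ♜│8
7│♟ ♟ ♟ · ♟ ♟ ♟ ♟│7
6│♞ · · · · ♞ · ·│6
5│· · · ♟ ♘ · · ·│5
4│· · · · ♙ · · ·│4
3│· · · · · · · ·│3
2│♙ ♙ ♙ ♙ · ♙ ♙ ♙│2
1│♖ ♘ ♗ ♕ ♔ ♗ · ♖│1
  ─────────────────
  a b c d e f g h

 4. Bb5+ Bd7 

  a b c d e f g h
  ─────────────────
8│♜ · · ♛ ♚ ♝ · ♜│8
7│♟ ♟ ♟ ♝ ♟ ♟ ♟ ♟│7
6│♞ · · · · ♞ · ·│6
5│· ♗ · ♟ ♘ · · ·│5
4│· · · · ♙ · · ·│4
3│· · · · · · · ·│3
2│♙ ♙ ♙ ♙ · ♙ ♙ ♙│2
1│♖ ♘ ♗ ♕ ♔ · · ♖│1
  ─────────────────
  a b c d e f g h

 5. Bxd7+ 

  a b c d e f g h
  ─────────────────
8│♜ · · ♛ ♚ ♝ · ♜│8
7│♟ ♟ ♟ ♗ ♟ ♟ ♟ ♟│7
6│♞ · · · · ♞ · ·│6
5│· · · ♟ ♘ · · ·│5
4│· · · · ♙ · · ·│4
3│· · · · · · · ·│3
2│♙ ♙ ♙ ♙ · ♙ ♙ ♙│2
1│♖ ♘ ♗ ♕ ♔ · · ♖│1
  ─────────────────
  a b c d e f g h


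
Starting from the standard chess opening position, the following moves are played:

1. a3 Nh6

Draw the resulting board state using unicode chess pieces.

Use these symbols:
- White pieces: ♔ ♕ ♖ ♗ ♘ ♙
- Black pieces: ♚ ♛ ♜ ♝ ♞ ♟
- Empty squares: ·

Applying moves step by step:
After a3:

♜ ♞ ♝ ♛ ♚ ♝ ♞ ♜
♟ ♟ ♟ ♟ ♟ ♟ ♟ ♟
· · · · · · · ·
· · · · · · · ·
· · · · · · · ·
♙ · · · · · · ·
· ♙ ♙ ♙ ♙ ♙ ♙ ♙
♖ ♘ ♗ ♕ ♔ ♗ ♘ ♖


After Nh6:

♜ ♞ ♝ ♛ ♚ ♝ · ♜
♟ ♟ ♟ ♟ ♟ ♟ ♟ ♟
· · · · · · · ♞
· · · · · · · ·
· · · · · · · ·
♙ · · · · · · ·
· ♙ ♙ ♙ ♙ ♙ ♙ ♙
♖ ♘ ♗ ♕ ♔ ♗ ♘ ♖



  a b c d e f g h
  ─────────────────
8│♜ ♞ ♝ ♛ ♚ ♝ · ♜│8
7│♟ ♟ ♟ ♟ ♟ ♟ ♟ ♟│7
6│· · · · · · · ♞│6
5│· · · · · · · ·│5
4│· · · · · · · ·│4
3│♙ · · · · · · ·│3
2│· ♙ ♙ ♙ ♙ ♙ ♙ ♙│2
1│♖ ♘ ♗ ♕ ♔ ♗ ♘ ♖│1
  ─────────────────
  a b c d e f g h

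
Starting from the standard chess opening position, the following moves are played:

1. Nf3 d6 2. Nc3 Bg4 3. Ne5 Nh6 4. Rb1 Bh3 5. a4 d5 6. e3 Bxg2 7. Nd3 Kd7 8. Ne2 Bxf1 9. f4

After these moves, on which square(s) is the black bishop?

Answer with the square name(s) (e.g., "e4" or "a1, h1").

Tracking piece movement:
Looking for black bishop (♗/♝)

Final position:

  a b c d e f g h
  ─────────────────
8│♜ ♞ · ♛ · ♝ · ♜│8
7│♟ ♟ ♟ ♚ ♟ ♟ ♟ ♟│7
6│· · · · · · · ♞│6
5│· · · ♟ · · · ·│5
4│♙ · · · · ♙ · ·│4
3│· · · ♘ ♙ · · ·│3
2│· ♙ ♙ ♙ ♘ · · ♙│2
1│· ♖ ♗ ♕ ♔ ♝ · ♖│1
  ─────────────────
  a b c d e f g h


f1, f8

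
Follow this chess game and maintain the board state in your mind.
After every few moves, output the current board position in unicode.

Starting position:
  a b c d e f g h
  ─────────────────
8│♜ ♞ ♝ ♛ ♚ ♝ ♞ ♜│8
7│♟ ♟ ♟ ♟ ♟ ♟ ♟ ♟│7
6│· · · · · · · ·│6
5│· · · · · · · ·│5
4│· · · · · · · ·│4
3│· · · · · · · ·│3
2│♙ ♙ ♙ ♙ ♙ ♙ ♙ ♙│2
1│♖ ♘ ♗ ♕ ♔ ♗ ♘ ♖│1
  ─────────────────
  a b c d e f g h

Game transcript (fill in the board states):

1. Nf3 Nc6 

  a b c d e f g h
  ─────────────────
8│♜ · ♝ ♛ ♚ ♝ ♞ ♜│8
7│♟ ♟ ♟ ♟ ♟ ♟ ♟ ♟│7
6│· · ♞ · · · · ·│6
5│· · · · · · · ·│5
4│· · · · · · · ·│4
3│· · · · · ♘ · ·│3
2│♙ ♙ ♙ ♙ ♙ ♙ ♙ ♙│2
1│♖ ♘ ♗ ♕ ♔ ♗ · ♖│1
  ─────────────────
  a b c d e f g h

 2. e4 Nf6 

  a b c d e f g h
  ─────────────────
8│♜ · ♝ ♛ ♚ ♝ · ♜│8
7│♟ ♟ ♟ ♟ ♟ ♟ ♟ ♟│7
6│· · ♞ · · ♞ · ·│6
5│· · · · · · · ·│5
4│· · · · ♙ · · ·│4
3│· · · · · ♘ · ·│3
2│♙ ♙ ♙ ♙ · ♙ ♙ ♙│2
1│♖ ♘ ♗ ♕ ♔ ♗ · ♖│1
  ─────────────────
  a b c d e f g h

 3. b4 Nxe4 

  a b c d e f g h
  ─────────────────
8│♜ · ♝ ♛ ♚ ♝ · ♜│8
7│♟ ♟ ♟ ♟ ♟ ♟ ♟ ♟│7
6│· · ♞ · · · · ·│6
5│· · · · · · · ·│5
4│· ♙ · · ♞ · · ·│4
3│· · · · · ♘ · ·│3
2│♙ · ♙ ♙ · ♙ ♙ ♙│2
1│♖ ♘ ♗ ♕ ♔ ♗ · ♖│1
  ─────────────────
  a b c d e f g h

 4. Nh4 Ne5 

  a b c d e f g h
  ─────────────────
8│♜ · ♝ ♛ ♚ ♝ · ♜│8
7│♟ ♟ ♟ ♟ ♟ ♟ ♟ ♟│7
6│· · · · · · · ·│6
5│· · · · ♞ · · ·│5
4│· ♙ · · ♞ · · ♘│4
3│· · · · · · · ·│3
2│♙ · ♙ ♙ · ♙ ♙ ♙│2
1│♖ ♘ ♗ ♕ ♔ ♗ · ♖│1
  ─────────────────
  a b c d e f g h



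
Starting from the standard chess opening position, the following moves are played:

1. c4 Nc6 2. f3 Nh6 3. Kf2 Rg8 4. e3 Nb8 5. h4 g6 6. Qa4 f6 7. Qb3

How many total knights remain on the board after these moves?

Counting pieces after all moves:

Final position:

  a b c d e f g h
  ─────────────────
8│♜ ♞ ♝ ♛ ♚ ♝ ♜ ·│8
7│♟ ♟ ♟ ♟ ♟ · · ♟│7
6│· · · · · ♟ ♟ ♞│6
5│· · · · · · · ·│5
4│· · ♙ · · · · ♙│4
3│· ♕ · · ♙ ♙ · ·│3
2│♙ ♙ · ♙ · ♔ ♙ ·│2
1│♖ ♘ ♗ · · ♗ ♘ ♖│1
  ─────────────────
  a b c d e f g h


4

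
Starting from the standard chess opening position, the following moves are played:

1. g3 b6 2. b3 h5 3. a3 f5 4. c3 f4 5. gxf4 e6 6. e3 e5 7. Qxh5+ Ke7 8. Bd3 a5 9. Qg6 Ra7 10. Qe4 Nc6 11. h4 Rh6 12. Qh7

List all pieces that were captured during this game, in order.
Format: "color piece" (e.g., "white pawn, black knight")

Tracking captures:
  gxf4: captured black pawn
  Qxh5+: captured black pawn

black pawn, black pawn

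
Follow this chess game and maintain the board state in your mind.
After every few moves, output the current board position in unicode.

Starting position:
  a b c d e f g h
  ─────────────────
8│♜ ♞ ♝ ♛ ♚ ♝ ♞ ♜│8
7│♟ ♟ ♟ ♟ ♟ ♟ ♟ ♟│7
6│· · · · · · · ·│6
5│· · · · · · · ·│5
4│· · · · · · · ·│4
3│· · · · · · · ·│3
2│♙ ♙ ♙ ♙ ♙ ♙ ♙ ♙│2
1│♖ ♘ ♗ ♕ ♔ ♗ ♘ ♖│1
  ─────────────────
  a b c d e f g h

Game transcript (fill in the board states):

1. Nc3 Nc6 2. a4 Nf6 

  a b c d e f g h
  ─────────────────
8│♜ · ♝ ♛ ♚ ♝ · ♜│8
7│♟ ♟ ♟ ♟ ♟ ♟ ♟ ♟│7
6│· · ♞ · · ♞ · ·│6
5│· · · · · · · ·│5
4│♙ · · · · · · ·│4
3│· · ♘ · · · · ·│3
2│· ♙ ♙ ♙ ♙ ♙ ♙ ♙│2
1│♖ · ♗ ♕ ♔ ♗ ♘ ♖│1
  ─────────────────
  a b c d e f g h

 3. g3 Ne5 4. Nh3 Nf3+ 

  a b c d e f g h
  ─────────────────
8│♜ · ♝ ♛ ♚ ♝ · ♜│8
7│♟ ♟ ♟ ♟ ♟ ♟ ♟ ♟│7
6│· · · · · ♞ · ·│6
5│· · · · · · · ·│5
4│♙ · · · · · · ·│4
3│· · ♘ · · ♞ ♙ ♘│3
2│· ♙ ♙ ♙ ♙ ♙ · ♙│2
1│♖ · ♗ ♕ ♔ ♗ · ♖│1
  ─────────────────
  a b c d e f g h

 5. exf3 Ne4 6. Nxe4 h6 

  a b c d e f g h
  ─────────────────
8│♜ · ♝ ♛ ♚ ♝ · ♜│8
7│♟ ♟ ♟ ♟ ♟ ♟ ♟ ·│7
6│· · · · · · · ♟│6
5│· · · · · · · ·│5
4│♙ · · · ♘ · · ·│4
3│· · · · · ♙ ♙ ♘│3
2│· ♙ ♙ ♙ · ♙ · ♙│2
1│♖ · ♗ ♕ ♔ ♗ · ♖│1
  ─────────────────
  a b c d e f g h

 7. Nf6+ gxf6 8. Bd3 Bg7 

  a b c d e f g h
  ─────────────────
8│♜ · ♝ ♛ ♚ · · ♜│8
7│♟ ♟ ♟ ♟ ♟ ♟ ♝ ·│7
6│· · · · · ♟ · ♟│6
5│· · · · · · · ·│5
4│♙ · · · · · · ·│4
3│· · · ♗ · ♙ ♙ ♘│3
2│· ♙ ♙ ♙ · ♙ · ♙│2
1│♖ · ♗ ♕ ♔ · · ♖│1
  ─────────────────
  a b c d e f g h

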